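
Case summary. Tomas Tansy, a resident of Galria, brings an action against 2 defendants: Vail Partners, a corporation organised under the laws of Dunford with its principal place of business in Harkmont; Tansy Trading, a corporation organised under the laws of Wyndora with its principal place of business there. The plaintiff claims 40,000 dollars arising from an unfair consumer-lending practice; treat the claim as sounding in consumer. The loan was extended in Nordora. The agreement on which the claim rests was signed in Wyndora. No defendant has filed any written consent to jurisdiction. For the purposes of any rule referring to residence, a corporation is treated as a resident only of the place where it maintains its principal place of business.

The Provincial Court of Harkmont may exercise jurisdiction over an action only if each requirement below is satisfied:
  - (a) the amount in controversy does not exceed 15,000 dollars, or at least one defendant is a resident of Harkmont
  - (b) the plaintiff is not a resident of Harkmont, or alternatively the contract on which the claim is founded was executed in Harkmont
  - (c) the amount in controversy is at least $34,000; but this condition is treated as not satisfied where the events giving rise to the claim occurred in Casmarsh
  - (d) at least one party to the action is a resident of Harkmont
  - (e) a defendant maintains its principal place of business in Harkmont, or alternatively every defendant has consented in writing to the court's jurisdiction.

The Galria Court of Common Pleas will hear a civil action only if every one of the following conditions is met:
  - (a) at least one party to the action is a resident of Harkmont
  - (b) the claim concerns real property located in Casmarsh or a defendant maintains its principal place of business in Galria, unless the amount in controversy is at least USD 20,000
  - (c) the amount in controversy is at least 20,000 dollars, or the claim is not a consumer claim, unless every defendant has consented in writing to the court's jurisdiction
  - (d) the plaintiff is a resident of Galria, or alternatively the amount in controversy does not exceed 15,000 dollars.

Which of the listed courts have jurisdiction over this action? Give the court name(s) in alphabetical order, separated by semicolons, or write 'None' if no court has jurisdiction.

the Galria Court of Common Pleas; the Provincial Court of Harkmont

The Provincial Court of Harkmont:
  (a) Vail Partners resides in Harkmont — that alternative is enough. Met.
  (b) The plaintiff resides in Galria, which is not Harkmont, which satisfies one of the alternatives. Satisfied.
  (c) The amount in controversy is 40,000 dollars, which meets the $34,000 floor. The carve-out does not apply: the operative events occurred in Nordora, not Casmarsh. Condition met.
  (d) Vail Partners resides in Harkmont. Satisfied.
  (e) Vail Partners has its principal place of business in Harkmont, so one alternative holds. Met.
  → All conditions met; jurisdiction exists.
The Galria Court of Common Pleas:
  (a) Vail Partners resides in Harkmont. Satisfied.
  (b) The claim does not concern real property; the corporate defendant(s) have their principal place of business in Harkmont, Wyndora, not Galria — none of the alternatives is met. The proviso rescues it, though: the amount in controversy is USD 40,000, which meets the 20,000 dollars floor. Condition met.
  (c) The amount in controversy is $40,000, which meets the $20,000 floor, so this disjunct is met. Condition met.
  (d) The plaintiff resides in Galria, so one alternative holds. Met.
  → Every requirement is satisfied — jurisdiction.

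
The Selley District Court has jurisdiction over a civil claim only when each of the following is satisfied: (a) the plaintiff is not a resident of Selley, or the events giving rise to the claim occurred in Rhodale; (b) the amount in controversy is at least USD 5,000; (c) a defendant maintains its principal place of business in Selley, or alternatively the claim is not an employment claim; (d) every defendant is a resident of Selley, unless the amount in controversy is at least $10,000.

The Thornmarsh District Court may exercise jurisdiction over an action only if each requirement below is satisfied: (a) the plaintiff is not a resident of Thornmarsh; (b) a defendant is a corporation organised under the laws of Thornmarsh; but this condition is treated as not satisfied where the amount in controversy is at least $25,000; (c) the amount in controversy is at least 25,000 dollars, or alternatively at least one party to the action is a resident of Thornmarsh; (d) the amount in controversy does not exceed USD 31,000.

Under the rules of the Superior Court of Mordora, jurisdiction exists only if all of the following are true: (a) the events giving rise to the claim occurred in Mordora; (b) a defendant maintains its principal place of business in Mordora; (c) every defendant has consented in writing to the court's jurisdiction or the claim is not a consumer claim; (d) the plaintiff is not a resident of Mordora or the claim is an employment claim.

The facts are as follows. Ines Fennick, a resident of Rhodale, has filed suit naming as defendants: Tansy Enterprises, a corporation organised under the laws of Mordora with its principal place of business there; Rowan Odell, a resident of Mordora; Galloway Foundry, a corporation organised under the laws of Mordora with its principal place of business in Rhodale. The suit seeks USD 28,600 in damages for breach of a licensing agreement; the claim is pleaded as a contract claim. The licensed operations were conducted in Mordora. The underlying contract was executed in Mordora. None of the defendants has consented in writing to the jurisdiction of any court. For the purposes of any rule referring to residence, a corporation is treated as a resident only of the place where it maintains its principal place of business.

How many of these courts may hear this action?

The Selley District Court:
  (a) The plaintiff resides in Rhodale, which is not Selley, so one alternative holds. Condition met.
  (b) The amount in controversy is 28,600 dollars, which meets the $5,000 floor. Met.
  (c) The claim is a contract claim, not an employment claim — that alternative is enough. Satisfied.
  (d) The defendants reside as follows — Tansy Enterprises in Mordora, Rowan Odell in Mordora, Galloway Foundry in Rhodale — not all in Selley. But the amount in controversy is 28,600 dollars, which meets the 10,000 dollars floor, and the 'unless' clause therefore excuses the requirement. Condition met.
  → The court has jurisdiction.
The Thornmarsh District Court:
  (a) The plaintiff resides in Rhodale, which is not Thornmarsh. Satisfied.
  (b) The corporate defendant(s) are organised in Mordora, not Thornmarsh. Not satisfied.
  (c) The amount in controversy is 28,600 dollars, which meets the $25,000 floor — that alternative is enough. Satisfied.
  (d) The amount in controversy is USD 28,600, within the 31,000 dollars ceiling. Met.
  → Not every requirement is met — no jurisdiction.
The Superior Court of Mordora:
  (a) The operative events occurred in Mordora. Satisfied.
  (b) Tansy Enterprises has its principal place of business in Mordora. Condition met.
  (c) The claim is a contract claim, not a consumer claim — that alternative is enough. Condition met.
  (d) The plaintiff resides in Rhodale, which is not Mordora, which satisfies one of the alternatives. Met.
  → Every requirement is satisfied — jurisdiction.
Courts with jurisdiction: the Selley District Court, the Superior Court of Mordora — 2 in total.

2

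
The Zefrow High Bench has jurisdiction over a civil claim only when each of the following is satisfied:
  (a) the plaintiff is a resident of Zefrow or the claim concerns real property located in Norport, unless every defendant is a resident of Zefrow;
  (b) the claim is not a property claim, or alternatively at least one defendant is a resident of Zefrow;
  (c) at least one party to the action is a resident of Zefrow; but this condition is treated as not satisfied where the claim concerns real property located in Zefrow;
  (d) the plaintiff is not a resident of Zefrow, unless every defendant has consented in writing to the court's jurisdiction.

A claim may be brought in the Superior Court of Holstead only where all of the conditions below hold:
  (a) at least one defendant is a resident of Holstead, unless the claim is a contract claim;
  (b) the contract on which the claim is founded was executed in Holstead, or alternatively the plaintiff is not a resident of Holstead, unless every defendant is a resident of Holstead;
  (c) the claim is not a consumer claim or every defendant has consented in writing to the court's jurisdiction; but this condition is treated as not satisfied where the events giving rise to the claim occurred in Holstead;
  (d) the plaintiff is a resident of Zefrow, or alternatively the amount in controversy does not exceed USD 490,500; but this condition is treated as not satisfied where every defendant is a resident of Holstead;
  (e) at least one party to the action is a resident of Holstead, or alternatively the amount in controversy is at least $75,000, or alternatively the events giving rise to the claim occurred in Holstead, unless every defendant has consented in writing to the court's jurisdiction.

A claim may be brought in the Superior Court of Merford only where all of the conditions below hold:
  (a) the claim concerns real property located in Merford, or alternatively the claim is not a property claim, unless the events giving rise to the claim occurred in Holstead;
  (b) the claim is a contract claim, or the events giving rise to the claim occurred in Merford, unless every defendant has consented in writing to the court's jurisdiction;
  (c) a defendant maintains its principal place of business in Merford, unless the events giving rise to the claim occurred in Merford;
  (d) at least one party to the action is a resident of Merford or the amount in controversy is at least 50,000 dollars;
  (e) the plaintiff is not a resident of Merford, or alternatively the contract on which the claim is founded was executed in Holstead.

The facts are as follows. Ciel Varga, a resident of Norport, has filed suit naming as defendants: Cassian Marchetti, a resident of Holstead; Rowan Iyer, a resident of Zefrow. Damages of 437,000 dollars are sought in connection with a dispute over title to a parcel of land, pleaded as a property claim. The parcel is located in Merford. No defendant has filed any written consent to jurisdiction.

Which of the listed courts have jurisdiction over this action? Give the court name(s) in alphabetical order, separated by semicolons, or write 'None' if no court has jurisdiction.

The Zefrow High Bench:
  (a) The plaintiff resides in Norport, not Zefrow; the property lies in Merford, not Norport — no alternative holds. The proviso offers no rescue either, since the defendants reside as follows — Cassian Marchetti in Holstead, Rowan Iyer in Zefrow — not all in Zefrow. Fails.
  (b) Rowan Iyer resides in Zefrow — that alternative is enough. Condition met.
  (c) Rowan Iyer resides in Zefrow. The carve-out does not apply: the property lies in Merford, not Zefrow. Condition met.
  (d) The plaintiff resides in Norport, which is not Zefrow. Condition met.
  → No jurisdiction.
The Superior Court of Holstead:
  (a) Cassian Marchetti resides in Holstead. Satisfied.
  (b) The plaintiff resides in Norport, which is not Holstead — that alternative is enough. Satisfied.
  (c) The claim is a property claim, not a consumer claim, which satisfies one of the alternatives. The exception is not triggered, since the operative events occurred in Merford, not Holstead. Met.
  (d) The amount in controversy is $437,000, within the $490,500 ceiling, so this disjunct is met. The exception is not triggered, since the defendants reside as follows — Cassian Marchetti in Holstead, Rowan Iyer in Zefrow — not all in Holstead. Met.
  (e) Cassian Marchetti resides in Holstead, which satisfies one of the alternatives. Condition met.
  → All conditions met; jurisdiction exists.
The Superior Court of Merford:
  (a) The property lies in Merford, which satisfies one of the alternatives. Condition met.
  (b) The operative events occurred in Merford, which satisfies one of the alternatives. Condition met.
  (c) No defendant is a corporation. The proviso rescues it, though: the operative events occurred in Merford. Condition met.
  (d) The amount in controversy is $437,000, which meets the 50,000 dollars floor — that alternative is enough. Condition met.
  (e) The plaintiff resides in Norport, which is not Merford, which satisfies one of the alternatives. Condition met.
  → All conditions met; jurisdiction exists.

the Superior Court of Holstead; the Superior Court of Merford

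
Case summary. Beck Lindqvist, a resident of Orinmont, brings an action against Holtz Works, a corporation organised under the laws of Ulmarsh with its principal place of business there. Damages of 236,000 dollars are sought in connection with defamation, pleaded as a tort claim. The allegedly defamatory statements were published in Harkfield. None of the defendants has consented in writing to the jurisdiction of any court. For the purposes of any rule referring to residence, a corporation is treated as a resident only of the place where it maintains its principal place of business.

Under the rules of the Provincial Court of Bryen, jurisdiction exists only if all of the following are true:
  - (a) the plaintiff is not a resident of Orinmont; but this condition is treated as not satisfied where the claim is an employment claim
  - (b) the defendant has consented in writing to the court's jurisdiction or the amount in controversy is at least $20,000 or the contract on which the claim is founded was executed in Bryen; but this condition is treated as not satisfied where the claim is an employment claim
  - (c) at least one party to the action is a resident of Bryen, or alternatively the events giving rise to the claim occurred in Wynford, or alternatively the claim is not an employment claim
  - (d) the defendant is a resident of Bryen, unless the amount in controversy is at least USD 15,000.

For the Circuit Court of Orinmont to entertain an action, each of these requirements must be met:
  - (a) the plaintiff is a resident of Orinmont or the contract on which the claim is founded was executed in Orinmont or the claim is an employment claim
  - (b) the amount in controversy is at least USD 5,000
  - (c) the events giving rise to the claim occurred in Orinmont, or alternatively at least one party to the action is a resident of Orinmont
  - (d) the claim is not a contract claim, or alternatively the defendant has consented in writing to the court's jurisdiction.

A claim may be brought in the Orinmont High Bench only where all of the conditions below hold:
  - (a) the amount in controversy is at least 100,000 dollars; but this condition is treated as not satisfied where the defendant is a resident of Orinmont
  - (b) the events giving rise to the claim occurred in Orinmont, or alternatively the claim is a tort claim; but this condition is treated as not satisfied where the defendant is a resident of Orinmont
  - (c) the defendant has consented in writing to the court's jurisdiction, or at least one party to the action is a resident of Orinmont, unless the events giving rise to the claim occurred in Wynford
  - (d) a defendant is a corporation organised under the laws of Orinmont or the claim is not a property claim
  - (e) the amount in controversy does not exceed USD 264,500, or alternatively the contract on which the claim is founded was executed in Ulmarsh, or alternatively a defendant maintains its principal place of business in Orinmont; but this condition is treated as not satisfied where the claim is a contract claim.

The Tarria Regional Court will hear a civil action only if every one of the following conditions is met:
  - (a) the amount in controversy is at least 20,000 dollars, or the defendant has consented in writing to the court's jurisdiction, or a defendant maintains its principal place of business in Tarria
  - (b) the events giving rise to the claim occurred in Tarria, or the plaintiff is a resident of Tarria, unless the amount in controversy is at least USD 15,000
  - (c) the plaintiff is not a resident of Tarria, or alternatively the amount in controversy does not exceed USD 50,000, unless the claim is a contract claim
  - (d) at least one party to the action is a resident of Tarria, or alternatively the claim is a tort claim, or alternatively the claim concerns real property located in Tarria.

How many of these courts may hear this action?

3

The Provincial Court of Bryen:
  (a) The plaintiff resides in Orinmont. Not met.
  (b) The amount in controversy is USD 236,000, which meets the 20,000 dollars floor, which satisfies one of the alternatives. The carve-out does not apply: the claim is a tort claim, not an employment claim. Condition met.
  (c) The claim is a tort claim, not an employment claim, which satisfies one of the alternatives. Satisfied.
  (d) The defendant resides in Ulmarsh, not Bryen. However, the amount in controversy is $236,000, which meets the 15,000 dollars floor, so the 'unless' proviso supplies this condition. Condition met.
  → Not every requirement is met — no jurisdiction.
The Circuit Court of Orinmont:
  (a) The plaintiff resides in Orinmont, which satisfies one of the alternatives. Condition met.
  (b) The amount in controversy is $236,000, which meets the 5,000 dollars floor. Satisfied.
  (c) Beck Lindqvist resides in Orinmont — that alternative is enough. Satisfied.
  (d) The claim is a tort claim, not a contract claim, which satisfies one of the alternatives. Condition met.
  → Every requirement is satisfied — jurisdiction.
The Orinmont High Bench:
  (a) The amount in controversy is $236,000, which meets the $100,000 floor. The carve-out does not apply: the defendant resides in Ulmarsh, not Orinmont. Condition met.
  (b) The claim is a tort claim — that alternative is enough. The exception is not triggered, since the defendant resides in Ulmarsh, not Orinmont. Condition met.
  (c) Beck Lindqvist resides in Orinmont, which satisfies one of the alternatives. Met.
  (d) The claim is a tort claim, not a property claim, which satisfies one of the alternatives. Condition met.
  (e) The amount in controversy is 236,000 dollars, within the $264,500 ceiling, so this disjunct is met. And the carve-out is inapplicable — the claim is a tort claim, not a contract claim. Condition met.
  → Every requirement is satisfied — jurisdiction.
The Tarria Regional Court:
  (a) The amount in controversy is 236,000 dollars, which meets the USD 20,000 floor, so one alternative holds. Met.
  (b) The operative events occurred in Harkfield, not Tarria; the plaintiff resides in Orinmont, not Tarria — none of the alternatives is met. But the amount in controversy is 236,000 dollars, which meets the 15,000 dollars floor, and the 'unless' clause therefore excuses the requirement. Satisfied.
  (c) The plaintiff resides in Orinmont, which is not Tarria, so one alternative holds. Condition met.
  (d) The claim is a tort claim, so one alternative holds. Condition met.
  → Every requirement is satisfied — jurisdiction.
Courts with jurisdiction: the Circuit Court of Orinmont, the Orinmont High Bench, the Tarria Regional Court — 3 in total.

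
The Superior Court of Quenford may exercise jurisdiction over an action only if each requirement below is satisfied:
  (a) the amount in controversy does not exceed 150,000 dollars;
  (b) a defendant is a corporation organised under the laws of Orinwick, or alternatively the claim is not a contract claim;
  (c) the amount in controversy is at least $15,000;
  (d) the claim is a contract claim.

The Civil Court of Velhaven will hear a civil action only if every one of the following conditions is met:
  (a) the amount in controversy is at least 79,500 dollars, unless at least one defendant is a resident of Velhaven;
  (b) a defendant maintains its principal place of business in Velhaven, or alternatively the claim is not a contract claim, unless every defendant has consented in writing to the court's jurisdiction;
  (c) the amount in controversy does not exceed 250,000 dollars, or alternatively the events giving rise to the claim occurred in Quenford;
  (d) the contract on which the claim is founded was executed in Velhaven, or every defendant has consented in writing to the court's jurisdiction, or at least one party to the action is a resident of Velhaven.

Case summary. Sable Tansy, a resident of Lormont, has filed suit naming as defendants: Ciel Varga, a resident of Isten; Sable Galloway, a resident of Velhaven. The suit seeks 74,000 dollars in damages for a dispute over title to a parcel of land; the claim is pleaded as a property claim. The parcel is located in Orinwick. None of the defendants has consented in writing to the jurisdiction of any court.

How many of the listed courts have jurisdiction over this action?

The Superior Court of Quenford:
  (a) The amount in controversy is 74,000 dollars, within the $150,000 ceiling. Condition met.
  (b) The claim is a property claim, not a contract claim, so one alternative holds. Condition met.
  (c) The amount in controversy is $74,000, which meets the $15,000 floor. Satisfied.
  (d) The claim is a property claim, not a contract claim. Fails.
  → No jurisdiction.
The Civil Court of Velhaven:
  (a) The amount in controversy is 74,000 dollars, below the USD 79,500 floor. The proviso rescues it, though: Sable Galloway resides in Velhaven. Met.
  (b) The claim is a property claim, not a contract claim — that alternative is enough. Met.
  (c) The amount in controversy is $74,000, within the 250,000 dollars ceiling, so one alternative holds. Met.
  (d) Sable Galloway resides in Velhaven, so this disjunct is met. Condition met.
  → Every requirement is satisfied — jurisdiction.
Courts with jurisdiction: the Civil Court of Velhaven — 1 in total.

1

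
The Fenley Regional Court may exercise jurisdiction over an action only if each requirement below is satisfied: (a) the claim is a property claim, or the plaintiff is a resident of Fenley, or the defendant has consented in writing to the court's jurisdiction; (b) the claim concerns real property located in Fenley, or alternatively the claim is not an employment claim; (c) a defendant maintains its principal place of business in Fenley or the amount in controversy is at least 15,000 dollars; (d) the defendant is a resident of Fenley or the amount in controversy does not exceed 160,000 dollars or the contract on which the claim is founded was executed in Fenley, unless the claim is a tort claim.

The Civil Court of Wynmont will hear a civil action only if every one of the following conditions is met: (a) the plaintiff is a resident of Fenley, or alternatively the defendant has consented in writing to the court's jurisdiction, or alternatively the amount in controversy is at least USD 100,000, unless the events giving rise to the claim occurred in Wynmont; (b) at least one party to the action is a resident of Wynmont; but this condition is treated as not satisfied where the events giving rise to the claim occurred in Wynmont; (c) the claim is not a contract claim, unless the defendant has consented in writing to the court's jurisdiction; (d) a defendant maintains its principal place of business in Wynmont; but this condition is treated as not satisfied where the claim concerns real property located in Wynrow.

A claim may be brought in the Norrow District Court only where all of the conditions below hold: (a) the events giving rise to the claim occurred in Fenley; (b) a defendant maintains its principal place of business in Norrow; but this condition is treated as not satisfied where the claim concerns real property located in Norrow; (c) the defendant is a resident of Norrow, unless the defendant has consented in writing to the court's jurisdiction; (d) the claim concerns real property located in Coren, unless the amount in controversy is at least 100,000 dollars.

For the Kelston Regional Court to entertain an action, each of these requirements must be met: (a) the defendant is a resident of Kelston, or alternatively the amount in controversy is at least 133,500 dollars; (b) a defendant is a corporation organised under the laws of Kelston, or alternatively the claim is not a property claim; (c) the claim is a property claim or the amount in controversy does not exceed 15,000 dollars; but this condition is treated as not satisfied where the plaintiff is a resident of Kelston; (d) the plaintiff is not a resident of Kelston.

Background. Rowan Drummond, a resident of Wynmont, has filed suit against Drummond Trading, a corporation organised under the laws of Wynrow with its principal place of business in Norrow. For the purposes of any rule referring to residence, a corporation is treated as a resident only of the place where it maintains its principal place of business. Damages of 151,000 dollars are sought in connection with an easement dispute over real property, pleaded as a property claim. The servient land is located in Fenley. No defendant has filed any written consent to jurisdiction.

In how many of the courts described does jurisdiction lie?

2

The Fenley Regional Court:
  (a) The claim is a property claim, so this disjunct is met. Met.
  (b) The property lies in Fenley, so one alternative holds. Satisfied.
  (c) The amount in controversy is USD 151,000, which meets the 15,000 dollars floor, which satisfies one of the alternatives. Condition met.
  (d) The amount in controversy is 151,000 dollars, within the USD 160,000 ceiling, which satisfies one of the alternatives. Met.
  → All conditions met; jurisdiction exists.
The Civil Court of Wynmont:
  (a) The amount in controversy is USD 151,000, which meets the 100,000 dollars floor, so this disjunct is met. Satisfied.
  (b) Rowan Drummond resides in Wynmont. The exception is not triggered, since the operative events occurred in Fenley, not Wynmont. Met.
  (c) The claim is a property claim, not a contract claim. Satisfied.
  (d) The corporate defendant(s) have their principal place of business in Norrow, not Wynmont. Not satisfied.
  → At least one condition fails; no jurisdiction.
The Norrow District Court:
  (a) The operative events occurred in Fenley. Condition met.
  (b) Drummond Trading has its principal place of business in Norrow. The carve-out does not apply: the property lies in Fenley, not Norrow. Condition met.
  (c) The defendant resides in Norrow. Satisfied.
  (d) The property lies in Fenley, not Coren. However, the amount in controversy is 151,000 dollars, which meets the 100,000 dollars floor, so the 'unless' proviso supplies this condition. Met.
  → The court has jurisdiction.
The Kelston Regional Court:
  (a) The amount in controversy is $151,000, which meets the 133,500 dollars floor — that alternative is enough. Satisfied.
  (b) The corporate defendant(s) are organised in Wynrow, not Kelston; the claim is a property claim — no alternative holds. Not met.
  (c) The claim is a property claim, which satisfies one of the alternatives. The exception is not triggered, since the plaintiff resides in Wynmont, not Kelston. Satisfied.
  (d) The plaintiff resides in Wynmont, which is not Kelston. Met.
  → No jurisdiction.
Courts with jurisdiction: the Fenley Regional Court, the Norrow District Court — 2 in total.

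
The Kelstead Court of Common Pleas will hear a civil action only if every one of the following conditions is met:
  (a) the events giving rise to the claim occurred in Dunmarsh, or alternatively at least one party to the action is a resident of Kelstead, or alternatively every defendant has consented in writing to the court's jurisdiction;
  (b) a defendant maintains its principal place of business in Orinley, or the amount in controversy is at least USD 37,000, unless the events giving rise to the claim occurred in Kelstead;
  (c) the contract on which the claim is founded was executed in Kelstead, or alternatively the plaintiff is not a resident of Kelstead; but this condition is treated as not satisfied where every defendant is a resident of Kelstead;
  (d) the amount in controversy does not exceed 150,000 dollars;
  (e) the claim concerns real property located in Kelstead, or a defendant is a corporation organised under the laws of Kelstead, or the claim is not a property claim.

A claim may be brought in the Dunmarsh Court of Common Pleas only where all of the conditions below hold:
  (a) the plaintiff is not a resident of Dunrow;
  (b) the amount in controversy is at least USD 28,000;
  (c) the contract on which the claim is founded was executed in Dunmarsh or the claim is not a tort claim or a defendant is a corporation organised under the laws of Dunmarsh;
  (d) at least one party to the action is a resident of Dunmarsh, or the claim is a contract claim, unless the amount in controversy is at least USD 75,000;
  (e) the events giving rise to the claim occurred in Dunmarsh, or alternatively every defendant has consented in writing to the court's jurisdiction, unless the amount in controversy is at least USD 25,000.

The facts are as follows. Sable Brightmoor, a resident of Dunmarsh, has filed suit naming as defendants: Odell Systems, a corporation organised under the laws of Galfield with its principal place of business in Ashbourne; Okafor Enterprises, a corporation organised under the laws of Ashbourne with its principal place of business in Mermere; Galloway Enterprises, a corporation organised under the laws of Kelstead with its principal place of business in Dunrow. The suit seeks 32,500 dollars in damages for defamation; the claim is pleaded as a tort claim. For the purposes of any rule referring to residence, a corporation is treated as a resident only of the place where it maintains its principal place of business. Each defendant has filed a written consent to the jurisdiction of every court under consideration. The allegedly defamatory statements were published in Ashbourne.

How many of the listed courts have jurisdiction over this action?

The Kelstead Court of Common Pleas:
  (a) Every defendant has filed written consent, so this disjunct is met. Condition met.
  (b) The corporate defendant(s) have their principal place of business in Ashbourne, Dunrow, Mermere, not Orinley; the amount in controversy is USD 32,500, below the USD 37,000 floor — none of the alternatives is met. Nor does the 'unless' clause help: the operative events occurred in Ashbourne, not Kelstead. Fails.
  (c) The plaintiff resides in Dunmarsh, which is not Kelstead — that alternative is enough. The carve-out does not apply: the defendants reside as follows — Odell Systems in Ashbourne, Okafor Enterprises in Mermere, Galloway Enterprises in Dunrow — not all in Kelstead. Satisfied.
  (d) The amount in controversy is $32,500, within the USD 150,000 ceiling. Met.
  (e) Galloway Enterprises is organised under the laws of Kelstead, so this disjunct is met. Met.
  → At least one condition fails; no jurisdiction.
The Dunmarsh Court of Common Pleas:
  (a) The plaintiff resides in Dunmarsh, which is not Dunrow. Met.
  (b) The amount in controversy is 32,500 dollars, which meets the 28,000 dollars floor. Met.
  (c) No contract (and hence no place of execution) is alleged; the claim is a tort claim; the corporate defendant(s) are organised in Ashbourne, Galfield, Kelstead, not Dunmarsh — none of the alternatives is met. Not satisfied.
  (d) Sable Brightmoor resides in Dunmarsh, so one alternative holds. Condition met.
  (e) Every defendant has filed written consent, which satisfies one of the alternatives. Satisfied.
  → No jurisdiction.
No court satisfies all of its conditions.

0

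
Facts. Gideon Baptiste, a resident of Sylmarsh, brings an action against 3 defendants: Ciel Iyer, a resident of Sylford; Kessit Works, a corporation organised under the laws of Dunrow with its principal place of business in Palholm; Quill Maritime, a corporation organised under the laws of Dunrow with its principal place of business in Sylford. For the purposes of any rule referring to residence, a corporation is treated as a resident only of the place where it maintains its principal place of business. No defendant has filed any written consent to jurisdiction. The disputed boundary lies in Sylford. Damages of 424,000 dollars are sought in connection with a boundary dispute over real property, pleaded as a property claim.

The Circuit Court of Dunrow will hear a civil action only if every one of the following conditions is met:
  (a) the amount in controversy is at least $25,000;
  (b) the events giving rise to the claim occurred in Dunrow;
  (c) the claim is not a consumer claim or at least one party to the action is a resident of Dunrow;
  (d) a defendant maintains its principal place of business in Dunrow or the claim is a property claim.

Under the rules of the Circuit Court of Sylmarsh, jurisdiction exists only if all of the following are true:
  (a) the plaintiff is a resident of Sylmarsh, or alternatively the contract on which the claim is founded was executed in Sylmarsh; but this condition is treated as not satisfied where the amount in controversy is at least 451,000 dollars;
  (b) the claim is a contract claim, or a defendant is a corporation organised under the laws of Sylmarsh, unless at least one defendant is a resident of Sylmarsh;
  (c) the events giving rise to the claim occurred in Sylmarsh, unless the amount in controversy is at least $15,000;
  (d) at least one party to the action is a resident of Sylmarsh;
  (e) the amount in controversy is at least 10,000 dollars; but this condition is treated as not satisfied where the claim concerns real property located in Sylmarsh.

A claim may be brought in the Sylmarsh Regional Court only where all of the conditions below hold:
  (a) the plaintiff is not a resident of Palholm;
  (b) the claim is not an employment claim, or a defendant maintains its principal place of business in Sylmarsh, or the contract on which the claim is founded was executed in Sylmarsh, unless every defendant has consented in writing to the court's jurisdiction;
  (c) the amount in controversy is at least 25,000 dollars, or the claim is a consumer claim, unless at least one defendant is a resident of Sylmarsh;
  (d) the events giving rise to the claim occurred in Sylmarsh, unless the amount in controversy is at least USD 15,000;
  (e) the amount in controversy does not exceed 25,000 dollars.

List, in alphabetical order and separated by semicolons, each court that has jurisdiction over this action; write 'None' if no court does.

The Circuit Court of Dunrow:
  (a) The amount in controversy is $424,000, which meets the $25,000 floor. Satisfied.
  (b) The operative events occurred in Sylford, not Dunrow. Not satisfied.
  (c) The claim is a property claim, not a consumer claim, so one alternative holds. Satisfied.
  (d) The claim is a property claim, which satisfies one of the alternatives. Met.
  → Not every requirement is met — no jurisdiction.
The Circuit Court of Sylmarsh:
  (a) The plaintiff resides in Sylmarsh — that alternative is enough. The carve-out does not apply: the amount in controversy is $424,000, below the USD 451,000 floor. Met.
  (b) The claim is a property claim, not a contract claim; the corporate defendant(s) are organised in Dunrow, not Sylmarsh — every alternative fails. The proviso offers no rescue either, since no defendant resides in Sylmarsh (they reside in Sylford, Palholm, Sylford). Condition not met.
  (c) The operative events occurred in Sylford, not Sylmarsh. The proviso rescues it, though: the amount in controversy is 424,000 dollars, which meets the USD 15,000 floor. Met.
  (d) Gideon Baptiste resides in Sylmarsh. Satisfied.
  (e) The amount in controversy is $424,000, which meets the 10,000 dollars floor. The exception is not triggered, since the property lies in Sylford, not Sylmarsh. Satisfied.
  → The court lacks jurisdiction.
The Sylmarsh Regional Court:
  (a) The plaintiff resides in Sylmarsh, which is not Palholm. Met.
  (b) The claim is a property claim, not an employment claim, which satisfies one of the alternatives. Met.
  (c) The amount in controversy is $424,000, which meets the $25,000 floor, so one alternative holds. Condition met.
  (d) The operative events occurred in Sylford, not Sylmarsh. However, the amount in controversy is 424,000 dollars, which meets the USD 15,000 floor, so the 'unless' proviso supplies this condition. Condition met.
  (e) The amount in controversy is USD 424,000, above the USD 25,000 ceiling. Not satisfied.
  → No jurisdiction.

None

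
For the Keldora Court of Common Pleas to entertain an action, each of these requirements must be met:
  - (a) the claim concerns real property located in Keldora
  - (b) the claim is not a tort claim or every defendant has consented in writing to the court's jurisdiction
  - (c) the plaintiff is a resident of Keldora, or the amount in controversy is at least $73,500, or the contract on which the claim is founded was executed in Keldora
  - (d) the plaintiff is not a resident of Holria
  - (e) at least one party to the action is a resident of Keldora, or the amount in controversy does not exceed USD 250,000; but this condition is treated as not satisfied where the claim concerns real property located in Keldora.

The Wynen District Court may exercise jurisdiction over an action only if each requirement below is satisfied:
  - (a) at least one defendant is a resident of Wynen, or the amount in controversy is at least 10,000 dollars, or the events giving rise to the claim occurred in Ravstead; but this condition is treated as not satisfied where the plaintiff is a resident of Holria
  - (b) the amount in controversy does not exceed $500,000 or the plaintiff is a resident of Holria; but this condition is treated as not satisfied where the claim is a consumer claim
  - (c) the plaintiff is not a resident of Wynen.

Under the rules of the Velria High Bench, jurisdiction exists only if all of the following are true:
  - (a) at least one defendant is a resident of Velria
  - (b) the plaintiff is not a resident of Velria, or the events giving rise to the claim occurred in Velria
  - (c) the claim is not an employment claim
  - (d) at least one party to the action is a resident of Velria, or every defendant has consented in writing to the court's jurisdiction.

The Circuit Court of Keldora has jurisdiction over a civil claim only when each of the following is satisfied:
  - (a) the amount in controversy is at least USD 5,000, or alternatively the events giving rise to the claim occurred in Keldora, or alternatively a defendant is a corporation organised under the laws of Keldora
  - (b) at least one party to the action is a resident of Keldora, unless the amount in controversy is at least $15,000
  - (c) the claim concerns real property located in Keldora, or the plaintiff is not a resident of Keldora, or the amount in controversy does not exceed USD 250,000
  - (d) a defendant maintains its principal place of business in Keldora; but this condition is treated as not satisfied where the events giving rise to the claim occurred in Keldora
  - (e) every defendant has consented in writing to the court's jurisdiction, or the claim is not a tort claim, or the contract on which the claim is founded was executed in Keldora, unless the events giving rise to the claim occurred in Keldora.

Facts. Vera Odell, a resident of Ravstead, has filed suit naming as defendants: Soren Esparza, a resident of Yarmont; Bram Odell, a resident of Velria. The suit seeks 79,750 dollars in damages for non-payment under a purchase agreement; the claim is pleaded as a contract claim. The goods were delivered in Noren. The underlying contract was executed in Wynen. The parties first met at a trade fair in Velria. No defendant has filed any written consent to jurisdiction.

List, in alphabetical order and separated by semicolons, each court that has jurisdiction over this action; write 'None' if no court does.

The Keldora Court of Common Pleas:
  (a) The claim does not concern real property. Not satisfied.
  (b) The claim is a contract claim, not a tort claim — that alternative is enough. Condition met.
  (c) The amount in controversy is $79,750, which meets the $73,500 floor, which satisfies one of the alternatives. Condition met.
  (d) The plaintiff resides in Ravstead, which is not Holria. Met.
  (e) The amount in controversy is $79,750, within the USD 250,000 ceiling — that alternative is enough. And the carve-out is inapplicable — the claim does not concern real property. Satisfied.
  → The court lacks jurisdiction.
The Wynen District Court:
  (a) The amount in controversy is USD 79,750, which meets the 10,000 dollars floor — that alternative is enough. The exception is not triggered, since the plaintiff resides in Ravstead, not Holria. Met.
  (b) The amount in controversy is USD 79,750, within the $500,000 ceiling, so one alternative holds. And the carve-out is inapplicable — the claim is a contract claim, not a consumer claim. Condition met.
  (c) The plaintiff resides in Ravstead, which is not Wynen. Satisfied.
  → The court has jurisdiction.
The Velria High Bench:
  (a) Bram Odell resides in Velria. Condition met.
  (b) The plaintiff resides in Ravstead, which is not Velria, which satisfies one of the alternatives. Condition met.
  (c) The claim is a contract claim, not an employment claim. Met.
  (d) Bram Odell resides in Velria, so one alternative holds. Condition met.
  → Every requirement is satisfied — jurisdiction.
The Circuit Court of Keldora:
  (a) The amount in controversy is 79,750 dollars, which meets the USD 5,000 floor, which satisfies one of the alternatives. Condition met.
  (b) No party resides in Keldora. The proviso rescues it, though: the amount in controversy is $79,750, which meets the 15,000 dollars floor. Satisfied.
  (c) The plaintiff resides in Ravstead, which is not Keldora, so one alternative holds. Condition met.
  (d) No defendant is a corporation. Not satisfied.
  (e) The claim is a contract claim, not a tort claim, so this disjunct is met. Satisfied.
  → Not every requirement is met — no jurisdiction.

the Velria High Bench; the Wynen District Court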